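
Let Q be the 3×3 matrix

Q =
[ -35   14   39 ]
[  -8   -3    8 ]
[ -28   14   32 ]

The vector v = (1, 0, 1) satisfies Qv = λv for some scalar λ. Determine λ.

Compute Qv: Q·(1, 0, 1) = (4, 0, 4).
Since Qv = λv, compare component 1: 4 = λ·1, so λ = 4.

4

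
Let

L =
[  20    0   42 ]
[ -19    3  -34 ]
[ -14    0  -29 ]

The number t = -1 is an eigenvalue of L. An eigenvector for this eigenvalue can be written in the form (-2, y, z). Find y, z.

We need (L + 1I)v = 0.
L + 1I = [[21, 0, 42], [-19, 4, -34], [-14, 0, -28]].
Row 1: (21)·-2 + (0)·y + (42)·z = 0
Row 2: (-19)·-2 + (4)·y + (-34)·z = 0
Row 3: (-14)·-2 + (0)·y + (-28)·z = 0
Solving gives y = -1, z = 1.
Check: L·(-2, -1, 1) = (2, 1, -1) = -1·(-2, -1, 1).

-1, 1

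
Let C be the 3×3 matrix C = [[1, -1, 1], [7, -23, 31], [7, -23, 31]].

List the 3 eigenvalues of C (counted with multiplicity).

0, 1, 8

Compute the characteristic polynomial p(μ) = det(μI - C).
Cofactor expansion gives p(μ) = μ^3 - 9μ^2 + 8μ.
Try μ = 8: p(8) = 0, so 8 is a root.
Dividing by (μ - 8) leaves μ^2 - μ.
The quadratic factors as μ·(μ - 1).
Eigenvalues: 0, 1, 8.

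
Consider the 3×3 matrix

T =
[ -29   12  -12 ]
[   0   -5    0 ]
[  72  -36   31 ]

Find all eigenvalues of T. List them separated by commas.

-5, -5, 7

Compute the characteristic polynomial p(r) = det(rI - T).
Cofactor expansion gives p(r) = r^3 + 3r^2 - 45r - 175.
Since p(7) = 0, r = 7 is a root.
Factor out (r - 7): p(r) = (r - 7)·(r^2 + 10r + 25).
The quadratic factor is (r + 5)^2.
Eigenvalues: -5, -5, 7.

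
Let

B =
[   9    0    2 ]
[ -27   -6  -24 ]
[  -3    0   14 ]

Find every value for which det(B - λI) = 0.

-6, 11, 12

The characteristic polynomial is p(t) = det(tI - B).
Expanding along the first row, p(t) = t^3 - 17t^2 - 6t + 792.
Since p(-6) = 0, t = -6 is a root.
Dividing by (t + 6) leaves t^2 - 23t + 132.
The quadratic factors as (t - 11)·(t - 12).
Eigenvalues: -6, 11, 12.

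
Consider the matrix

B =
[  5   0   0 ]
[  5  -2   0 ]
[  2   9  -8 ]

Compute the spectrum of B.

B is lower triangular, so its eigenvalues are the diagonal entries.
Diagonal: 5, -2, -8.

-8, -2, 5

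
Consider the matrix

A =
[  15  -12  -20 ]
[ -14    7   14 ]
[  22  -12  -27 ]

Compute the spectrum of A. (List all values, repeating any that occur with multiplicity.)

Set up det(λI - A) = 0.
Expanding along the first row, p(λ) = λ^3 + 5λ^2 - 49λ - 245.
Since p(-5) = 0, λ = -5 is a root.
Dividing by (λ + 5) leaves λ^2 - 49.
The quadratic factors as (λ + 7)·(λ - 7).
Eigenvalues: -7, -5, 7.

-7, -5, 7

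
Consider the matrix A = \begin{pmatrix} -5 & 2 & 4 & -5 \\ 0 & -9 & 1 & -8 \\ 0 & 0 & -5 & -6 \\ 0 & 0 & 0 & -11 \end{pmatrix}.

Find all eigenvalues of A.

A is upper triangular, so its eigenvalues are the diagonal entries.
Diagonal: -5, -9, -5, -11.

-11, -9, -5, -5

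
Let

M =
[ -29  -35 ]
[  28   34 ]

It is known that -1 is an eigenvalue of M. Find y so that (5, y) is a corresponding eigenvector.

-4

We need (M + 1I)v = 0.
M + 1I = [[-28, -35], [28, 35]].
Row 1: (-28)·5 + (-35)·y = 0
Row 2: (28)·5 + (35)·y = 0
Solving gives y = -4.
Check: M·(5, -4) = (-5, 4) = -1·(5, -4).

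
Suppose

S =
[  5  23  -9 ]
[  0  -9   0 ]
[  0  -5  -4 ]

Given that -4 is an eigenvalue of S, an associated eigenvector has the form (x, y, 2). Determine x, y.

2, 0

We need (S + 4I)v = 0.
S + 4I = [[9, 23, -9], [0, -5, 0], [0, -5, 0]].
Row 1: (9)·x + (23)·y + (-9)·2 = 0
Row 2: (0)·x + (-5)·y + (0)·2 = 0
Row 3: (0)·x + (-5)·y + (0)·2 = 0
Solving gives x = 2, y = 0.
Check: S·(2, 0, 2) = (-8, 0, -8) = -4·(2, 0, 2).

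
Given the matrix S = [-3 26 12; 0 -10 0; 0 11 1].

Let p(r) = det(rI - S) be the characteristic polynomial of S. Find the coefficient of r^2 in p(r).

The coefficient of r^2 of det(rI - S) is −trace(S).
trace(S) = (-3) + (-10) + (1) = -12, so the coefficient is 12.

12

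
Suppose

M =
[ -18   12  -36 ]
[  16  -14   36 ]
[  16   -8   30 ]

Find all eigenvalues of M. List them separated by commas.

Compute the characteristic polynomial p(lambda) = det(lambda·I - M).
Expanding along the first row, p(lambda) = lambda^3 + 2·lambda^2 - 36·lambda - 72.
Rational-root test: lambda = 6 gives p(6) = 0.
Dividing by (lambda - 6) leaves lambda^2 + 8·lambda + 12.
The quadratic factors as (lambda + 6)·(lambda + 2).
Eigenvalues: -6, -2, 6.

-6, -2, 6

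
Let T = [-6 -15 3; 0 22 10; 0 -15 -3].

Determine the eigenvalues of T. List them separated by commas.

Compute the characteristic polynomial p(lambda) = det(lambda·I - T).
Expanding along the first row, p(lambda) = lambda^3 - 13·lambda^2 - 30·lambda + 504.
Try lambda = -6: p(-6) = 0, so -6 is a root.
Factor out (lambda + 6): p(lambda) = (lambda + 6)·(lambda^2 - 19·lambda + 84).
The quadratic factors as (lambda - 7)·(lambda - 12).
Eigenvalues: -6, 7, 12.

-6, 7, 12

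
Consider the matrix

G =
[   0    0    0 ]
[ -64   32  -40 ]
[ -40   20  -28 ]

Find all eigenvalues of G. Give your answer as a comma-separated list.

-8, 0, 12

The characteristic polynomial is p(λ) = det(λI - G).
Expanding along the first row, p(λ) = λ^3 - 4λ^2 - 96λ.
Rational-root test: λ = 0 gives p(0) = 0.
Dividing by λ leaves λ^2 - 4λ - 96.
The quadratic factors as (λ + 8)·(λ - 12).
Eigenvalues: -8, 0, 12.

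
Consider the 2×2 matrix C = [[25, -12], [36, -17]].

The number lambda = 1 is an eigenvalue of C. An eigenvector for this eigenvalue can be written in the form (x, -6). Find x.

We need (C - 1I)v = 0.
C - 1I = [[24, -12], [36, -18]].
Row 1: (24)·x + (-12)·-6 = 0
Row 2: (36)·x + (-18)·-6 = 0
Solving gives x = -3.
Check: C·(-3, -6) = (-3, -6) = 1·(-3, -6).

-3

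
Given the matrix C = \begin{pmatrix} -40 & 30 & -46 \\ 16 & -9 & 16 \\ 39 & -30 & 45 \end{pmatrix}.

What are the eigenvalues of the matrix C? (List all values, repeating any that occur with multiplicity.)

Set up det(μI - C) = 0.
Expanding the 3×3 determinant: p(μ) = μ^3 + 4μ^2 - 51μ - 54.
Try μ = -9: p(-9) = 0, so -9 is a root.
Dividing by (μ + 9) leaves μ^2 - 5μ - 6.
The quadratic factors as (μ + 1)·(μ - 6).
Eigenvalues: -9, -1, 6.

-9, -1, 6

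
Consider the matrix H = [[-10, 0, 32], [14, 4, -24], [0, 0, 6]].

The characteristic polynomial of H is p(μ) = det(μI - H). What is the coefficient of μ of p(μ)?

p(μ) = μ^3 - 76μ + 240.
The coefficient of μ is -76.

-76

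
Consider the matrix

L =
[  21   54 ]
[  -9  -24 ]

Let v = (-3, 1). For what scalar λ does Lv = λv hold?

Compute Lv: L·(-3, 1) = (-9, 3).
Since Lv = λv, compare component 1: -9 = λ·-3, so λ = 3.

3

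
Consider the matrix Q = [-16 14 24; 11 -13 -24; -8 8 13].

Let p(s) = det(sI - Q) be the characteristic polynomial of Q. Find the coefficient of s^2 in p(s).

16

The coefficient of s^2 of det(sI - Q) is −trace(Q).
trace(Q) = (-16) + (-13) + (13) = -16, so the coefficient is 16.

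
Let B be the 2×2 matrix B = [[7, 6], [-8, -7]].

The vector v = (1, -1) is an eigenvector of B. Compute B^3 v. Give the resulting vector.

First find the eigenvalue: Bv = (1, -1) = 1·(1, -1), so λ = 1.
Then B^3 v = λ^3·v = 1^3·(1, -1) = 1·(1, -1) = (1, -1).

(1, -1)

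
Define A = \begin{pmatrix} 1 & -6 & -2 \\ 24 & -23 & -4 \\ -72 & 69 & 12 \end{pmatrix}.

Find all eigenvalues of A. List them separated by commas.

-11, 0, 1

Compute the characteristic polynomial p(s) = det(sI - A).
Expanding along the first row, p(s) = s^3 + 10s^2 - 11s.
Since p(-11) = 0, s = -11 is a root.
Factor out (s + 11): p(s) = (s + 11)·(s^2 - s).
The quadratic factors as s·(s - 1).
Eigenvalues: -11, 0, 1.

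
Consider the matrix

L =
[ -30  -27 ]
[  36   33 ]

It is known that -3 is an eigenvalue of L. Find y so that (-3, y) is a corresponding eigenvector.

We need (L + 3I)v = 0.
L + 3I = [[-27, -27], [36, 36]].
Row 1: (-27)·-3 + (-27)·y = 0
Row 2: (36)·-3 + (36)·y = 0
Solving gives y = 3.
Check: L·(-3, 3) = (9, -9) = -3·(-3, 3).

3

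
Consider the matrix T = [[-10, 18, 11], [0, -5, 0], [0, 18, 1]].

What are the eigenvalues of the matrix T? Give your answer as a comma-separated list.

Compute the characteristic polynomial p(r) = det(rI - T).
Expanding along the first row, p(r) = r^3 + 14r^2 + 35r - 50.
Since p(-10) = 0, r = -10 is a root.
Factor out (r + 10): p(r) = (r + 10)·(r^2 + 4r - 5).
The quadratic factors as (r + 5)·(r - 1).
Eigenvalues: -10, -5, 1.

-10, -5, 1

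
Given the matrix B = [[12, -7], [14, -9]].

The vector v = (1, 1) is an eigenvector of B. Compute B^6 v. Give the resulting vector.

First find the eigenvalue: Bv = (5, 5) = 5·(1, 1), so λ = 5.
Then B^6 v = λ^6·v = 5^6·(1, 1) = 15625·(1, 1) = (15625, 15625).

(15625, 15625)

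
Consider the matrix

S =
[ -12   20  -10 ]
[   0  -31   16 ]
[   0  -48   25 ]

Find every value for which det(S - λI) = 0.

The characteristic polynomial is p(lambda) = det(lambda·I - S).
Expanding the 3×3 determinant: p(lambda) = lambda^3 + 18·lambda^2 + 65·lambda - 84.
Since p(-12) = 0, lambda = -12 is a root.
Dividing by (lambda + 12) leaves lambda^2 + 6·lambda - 7.
The quadratic factors as (lambda + 7)·(lambda - 1).
Eigenvalues: -12, -7, 1.

-12, -7, 1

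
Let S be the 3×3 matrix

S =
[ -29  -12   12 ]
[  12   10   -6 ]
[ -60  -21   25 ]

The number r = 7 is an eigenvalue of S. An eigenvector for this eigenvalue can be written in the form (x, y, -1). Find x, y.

-1, 2

We need (S - 7I)v = 0.
S - 7I = [[-36, -12, 12], [12, 3, -6], [-60, -21, 18]].
Row 1: (-36)·x + (-12)·y + (12)·-1 = 0
Row 2: (12)·x + (3)·y + (-6)·-1 = 0
Row 3: (-60)·x + (-21)·y + (18)·-1 = 0
Solving gives x = -1, y = 2.
Check: S·(-1, 2, -1) = (-7, 14, -7) = 7·(-1, 2, -1).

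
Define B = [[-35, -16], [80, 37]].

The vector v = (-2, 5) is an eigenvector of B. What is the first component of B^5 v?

-6250

First find the eigenvalue: Bv = (-10, 25) = 5·(-2, 5), so λ = 5.
Then B^5 v = λ^5·v = 5^5·(-2, 5) = 3125·(-2, 5) = (-6250, 15625).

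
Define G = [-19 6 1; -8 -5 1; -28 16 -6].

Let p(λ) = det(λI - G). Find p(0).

990

p(0) = det(0·I − G) = det(−G) = (−1)^3·det(G).
det(G) = -990, so p(0) = 990.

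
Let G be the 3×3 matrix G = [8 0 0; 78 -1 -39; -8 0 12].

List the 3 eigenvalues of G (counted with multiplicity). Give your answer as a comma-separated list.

The characteristic polynomial is p(μ) = det(μI - G).
Expanding along the first row, p(μ) = μ^3 - 19μ^2 + 76μ + 96.
Try μ = -1: p(-1) = 0, so -1 is a root.
Factor out (μ + 1): p(μ) = (μ + 1)·(μ^2 - 20μ + 96).
The quadratic factors as (μ - 8)·(μ - 12).
Eigenvalues: -1, 8, 12.

-1, 8, 12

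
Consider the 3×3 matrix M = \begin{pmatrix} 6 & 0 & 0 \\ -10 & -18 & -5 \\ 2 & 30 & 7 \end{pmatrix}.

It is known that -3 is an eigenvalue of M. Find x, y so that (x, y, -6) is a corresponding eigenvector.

We need (M + 3I)v = 0.
M + 3I = [[9, 0, 0], [-10, -15, -5], [2, 30, 10]].
Row 1: (9)·x + (0)·y + (0)·-6 = 0
Row 2: (-10)·x + (-15)·y + (-5)·-6 = 0
Row 3: (2)·x + (30)·y + (10)·-6 = 0
Solving gives x = 0, y = 2.
Check: M·(0, 2, -6) = (0, -6, 18) = -3·(0, 2, -6).

0, 2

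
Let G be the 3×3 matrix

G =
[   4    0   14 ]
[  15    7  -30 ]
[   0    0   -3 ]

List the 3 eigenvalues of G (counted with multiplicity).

-3, 4, 7

Compute the characteristic polynomial p(t) = det(tI - G).
Cofactor expansion gives p(t) = t^3 - 8t^2 - 5t + 84.
Try t = 4: p(4) = 0, so 4 is a root.
Dividing by (t - 4) leaves t^2 - 4t - 21.
The quadratic factors as (t + 3)·(t - 7).
Eigenvalues: -3, 4, 7.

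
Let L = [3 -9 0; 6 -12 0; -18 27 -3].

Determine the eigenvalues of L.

The characteristic polynomial is p(lambda) = det(lambda·I - L).
Expanding the 3×3 determinant: p(lambda) = lambda^3 + 12·lambda^2 + 45·lambda + 54.
Try lambda = -6: p(-6) = 0, so -6 is a root.
Dividing by (lambda + 6) leaves lambda^2 + 6·lambda + 9.
The quadratic factor is (lambda + 3)^2.
Eigenvalues: -6, -3, -3.

-6, -3, -3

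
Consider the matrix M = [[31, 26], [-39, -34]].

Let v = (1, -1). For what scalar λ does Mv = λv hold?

5

Compute Mv: M·(1, -1) = (5, -5).
Since Mv = λv, compare component 1: 5 = λ·1, so λ = 5.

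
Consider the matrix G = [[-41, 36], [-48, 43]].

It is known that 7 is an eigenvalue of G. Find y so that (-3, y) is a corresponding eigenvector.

We need (G - 7I)v = 0.
G - 7I = [[-48, 36], [-48, 36]].
Row 1: (-48)·-3 + (36)·y = 0
Row 2: (-48)·-3 + (36)·y = 0
Solving gives y = -4.
Check: G·(-3, -4) = (-21, -28) = 7·(-3, -4).

-4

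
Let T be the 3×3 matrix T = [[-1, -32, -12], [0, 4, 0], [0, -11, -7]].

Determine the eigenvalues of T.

Set up det(lambda·I - T) = 0.
Expanding along the first row, p(lambda) = lambda^3 + 4·lambda^2 - 25·lambda - 28.
Since p(-1) = 0, lambda = -1 is a root.
Factor out (lambda + 1): p(lambda) = (lambda + 1)·(lambda^2 + 3·lambda - 28).
The quadratic factors as (lambda + 7)·(lambda - 4).
Eigenvalues: -7, -1, 4.

-7, -1, 4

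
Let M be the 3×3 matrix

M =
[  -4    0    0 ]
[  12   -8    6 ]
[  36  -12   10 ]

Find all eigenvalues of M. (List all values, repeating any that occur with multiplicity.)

-4, -2, 4

Set up det(rI - M) = 0.
Cofactor expansion gives p(r) = r^3 + 2r^2 - 16r - 32.
Rational-root test: r = -2 gives p(-2) = 0.
Dividing by (r + 2) leaves r^2 - 16.
The quadratic factors as (r + 4)·(r - 4).
Eigenvalues: -4, -2, 4.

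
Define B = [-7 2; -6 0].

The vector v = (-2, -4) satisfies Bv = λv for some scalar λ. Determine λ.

Compute Bv: B·(-2, -4) = (6, 12).
Since Bv = λv, compare component 1: 6 = λ·-2, so λ = -3.

-3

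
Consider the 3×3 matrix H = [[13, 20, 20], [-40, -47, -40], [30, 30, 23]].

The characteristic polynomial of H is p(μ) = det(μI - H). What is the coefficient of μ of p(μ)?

7

p(μ) = μ^3 + 11μ^2 + 7μ - 147.
The coefficient of μ is 7.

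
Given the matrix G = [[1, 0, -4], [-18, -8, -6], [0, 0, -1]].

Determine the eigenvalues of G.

-8, -1, 1

The characteristic polynomial is p(r) = det(rI - G).
Cofactor expansion gives p(r) = r^3 + 8r^2 - r - 8.
Since p(-1) = 0, r = -1 is a root.
Factor out (r + 1): p(r) = (r + 1)·(r^2 + 7r - 8).
The quadratic factors as (r + 8)·(r - 1).
Eigenvalues: -8, -1, 1.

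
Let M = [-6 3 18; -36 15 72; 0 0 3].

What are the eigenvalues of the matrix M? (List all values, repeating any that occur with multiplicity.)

3, 3, 6

Set up det(μI - M) = 0.
Expanding the 3×3 determinant: p(μ) = μ^3 - 12μ^2 + 45μ - 54.
Rational-root test: μ = 3 gives p(3) = 0.
Dividing by (μ - 3) leaves μ^2 - 9μ + 18.
The quadratic factors as (μ - 3)·(μ - 6).
Eigenvalues: 3, 3, 6.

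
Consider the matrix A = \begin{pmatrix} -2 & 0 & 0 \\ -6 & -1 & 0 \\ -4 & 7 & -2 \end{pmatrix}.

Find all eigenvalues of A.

-2, -2, -1

A is lower triangular, so its eigenvalues are the diagonal entries.
Diagonal: -2, -1, -2.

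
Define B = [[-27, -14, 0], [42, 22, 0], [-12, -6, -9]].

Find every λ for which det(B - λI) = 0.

Set up det(λI - B) = 0.
Expanding the 3×3 determinant: p(λ) = λ^3 + 14λ^2 + 39λ - 54.
Since p(1) = 0, λ = 1 is a root.
Factor out (λ - 1): p(λ) = (λ - 1)·(λ^2 + 15λ + 54).
The quadratic factors as (λ + 9)·(λ + 6).
Eigenvalues: -9, -6, 1.

-9, -6, 1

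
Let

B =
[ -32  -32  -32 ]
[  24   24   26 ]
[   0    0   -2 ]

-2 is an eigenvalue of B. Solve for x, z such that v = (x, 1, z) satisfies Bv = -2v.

We need (B + 2I)v = 0.
B + 2I = [[-30, -32, -32], [24, 26, 26], [0, 0, 0]].
Row 1: (-30)·x + (-32)·1 + (-32)·z = 0
Row 2: (24)·x + (26)·1 + (26)·z = 0
Row 3: (0)·x + (0)·1 + (0)·z = 0
Solving gives x = 0, z = -1.
Check: B·(0, 1, -1) = (0, -2, 2) = -2·(0, 1, -1).

0, -1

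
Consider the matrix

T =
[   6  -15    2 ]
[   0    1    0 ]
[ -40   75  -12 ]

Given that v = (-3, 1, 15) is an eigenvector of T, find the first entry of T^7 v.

First find the eigenvalue: Tv = (-3, 1, 15) = 1·(-3, 1, 15), so λ = 1.
Then T^7 v = λ^7·v = 1^7·(-3, 1, 15) = 1·(-3, 1, 15) = (-3, 1, 15).

-3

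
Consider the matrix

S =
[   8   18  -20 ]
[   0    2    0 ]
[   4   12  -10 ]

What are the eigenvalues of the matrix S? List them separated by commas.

The characteristic polynomial is p(t) = det(tI - S).
Cofactor expansion gives p(t) = t^3 - 4t.
Rational-root test: t = -2 gives p(-2) = 0.
Factor out (t + 2): p(t) = (t + 2)·(t^2 - 2t).
The quadratic factors as t·(t - 2).
Eigenvalues: -2, 0, 2.

-2, 0, 2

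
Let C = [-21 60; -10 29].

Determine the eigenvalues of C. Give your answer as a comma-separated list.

-1, 9

det(C - μI) = (-21 - μ)(29 - μ) - (60)·(-10) = μ^2 - 8μ - 9.
This factors as (μ + 1)·(μ - 9) = 0.
Eigenvalues: -1, 9.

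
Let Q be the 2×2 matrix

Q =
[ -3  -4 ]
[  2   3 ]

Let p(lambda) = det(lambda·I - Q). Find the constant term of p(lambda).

p(lambda) = lambda^2 - 1.
The constant term is -1.

-1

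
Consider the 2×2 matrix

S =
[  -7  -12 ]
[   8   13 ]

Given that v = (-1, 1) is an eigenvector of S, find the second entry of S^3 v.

First find the eigenvalue: Sv = (-5, 5) = 5·(-1, 1), so λ = 5.
Then S^3 v = λ^3·v = 5^3·(-1, 1) = 125·(-1, 1) = (-125, 125).

125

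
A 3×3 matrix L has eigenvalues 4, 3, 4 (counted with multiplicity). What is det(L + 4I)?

448

If L has eigenvalues 4, 3, 4, then L + 4I has eigenvalues 8, 7, 8.
det(L + 4I) = (8) · (7) · (8) = 448.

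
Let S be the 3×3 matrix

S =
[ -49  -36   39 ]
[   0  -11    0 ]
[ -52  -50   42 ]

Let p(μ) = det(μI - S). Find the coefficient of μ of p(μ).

47

p(μ) = μ^3 + 18μ^2 + 47μ - 330.
The coefficient of μ is 47.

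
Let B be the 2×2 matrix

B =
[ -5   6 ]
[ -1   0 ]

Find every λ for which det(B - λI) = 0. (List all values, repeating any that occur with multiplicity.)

-3, -2

det(B - λI) = (-5 - λ)(0 - λ) - (6)·(-1) = λ^2 + 5λ + 6.
This factors as (λ + 3)·(λ + 2) = 0.
Eigenvalues: -3, -2.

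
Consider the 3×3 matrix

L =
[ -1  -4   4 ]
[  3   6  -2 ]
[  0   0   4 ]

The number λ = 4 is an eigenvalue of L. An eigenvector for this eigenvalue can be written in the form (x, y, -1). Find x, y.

0, -1

We need (L - 4I)v = 0.
L - 4I = [[-5, -4, 4], [3, 2, -2], [0, 0, 0]].
Row 1: (-5)·x + (-4)·y + (4)·-1 = 0
Row 2: (3)·x + (2)·y + (-2)·-1 = 0
Row 3: (0)·x + (0)·y + (0)·-1 = 0
Solving gives x = 0, y = -1.
Check: L·(0, -1, -1) = (0, -4, -4) = 4·(0, -1, -1).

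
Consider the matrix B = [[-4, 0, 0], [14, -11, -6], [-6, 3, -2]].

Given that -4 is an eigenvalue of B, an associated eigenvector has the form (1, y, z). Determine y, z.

2, 0

We need (B + 4I)v = 0.
B + 4I = [[0, 0, 0], [14, -7, -6], [-6, 3, 2]].
Row 1: (0)·1 + (0)·y + (0)·z = 0
Row 2: (14)·1 + (-7)·y + (-6)·z = 0
Row 3: (-6)·1 + (3)·y + (2)·z = 0
Solving gives y = 2, z = 0.
Check: B·(1, 2, 0) = (-4, -8, 0) = -4·(1, 2, 0).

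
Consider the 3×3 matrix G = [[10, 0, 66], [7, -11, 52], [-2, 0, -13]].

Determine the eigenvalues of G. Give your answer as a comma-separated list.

Set up det(sI - G) = 0.
Expanding along the first row, p(s) = s^3 + 14s^2 + 35s + 22.
Since p(-11) = 0, s = -11 is a root.
Dividing by (s + 11) leaves s^2 + 3s + 2.
The quadratic factors as (s + 2)·(s + 1).
Eigenvalues: -11, -2, -1.

-11, -2, -1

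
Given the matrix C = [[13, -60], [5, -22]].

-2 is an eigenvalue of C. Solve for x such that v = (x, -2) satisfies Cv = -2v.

-8

We need (C + 2I)v = 0.
C + 2I = [[15, -60], [5, -20]].
Row 1: (15)·x + (-60)·-2 = 0
Row 2: (5)·x + (-20)·-2 = 0
Solving gives x = -8.
Check: C·(-8, -2) = (16, 4) = -2·(-8, -2).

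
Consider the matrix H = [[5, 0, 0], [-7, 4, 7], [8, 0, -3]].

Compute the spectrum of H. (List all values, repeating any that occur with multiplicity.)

-3, 4, 5

Compute the characteristic polynomial p(lambda) = det(lambda·I - H).
Cofactor expansion gives p(lambda) = lambda^3 - 6·lambda^2 - 7·lambda + 60.
Rational-root test: lambda = -3 gives p(-3) = 0.
Dividing by (lambda + 3) leaves lambda^2 - 9·lambda + 20.
The quadratic factors as (lambda - 4)·(lambda - 5).
Eigenvalues: -3, 4, 5.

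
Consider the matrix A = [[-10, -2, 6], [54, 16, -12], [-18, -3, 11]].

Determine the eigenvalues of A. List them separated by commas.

Compute the characteristic polynomial p(lambda) = det(lambda·I - A).
Cofactor expansion gives p(lambda) = lambda^3 - 17·lambda^2 + 86·lambda - 112.
Rational-root test: lambda = 2 gives p(2) = 0.
Dividing by (lambda - 2) leaves lambda^2 - 15·lambda + 56.
The quadratic factors as (lambda - 7)·(lambda - 8).
Eigenvalues: 2, 7, 8.

2, 7, 8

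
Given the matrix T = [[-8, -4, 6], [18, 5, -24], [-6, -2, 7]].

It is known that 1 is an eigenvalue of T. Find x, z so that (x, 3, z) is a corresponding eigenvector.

-2, -1

We need (T - 1I)v = 0.
T - 1I = [[-9, -4, 6], [18, 4, -24], [-6, -2, 6]].
Row 1: (-9)·x + (-4)·3 + (6)·z = 0
Row 2: (18)·x + (4)·3 + (-24)·z = 0
Row 3: (-6)·x + (-2)·3 + (6)·z = 0
Solving gives x = -2, z = -1.
Check: T·(-2, 3, -1) = (-2, 3, -1) = 1·(-2, 3, -1).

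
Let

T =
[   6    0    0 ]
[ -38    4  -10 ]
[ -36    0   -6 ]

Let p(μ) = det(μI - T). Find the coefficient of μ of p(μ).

-36

p(μ) = μ^3 - 4μ^2 - 36μ + 144.
The coefficient of μ is -36.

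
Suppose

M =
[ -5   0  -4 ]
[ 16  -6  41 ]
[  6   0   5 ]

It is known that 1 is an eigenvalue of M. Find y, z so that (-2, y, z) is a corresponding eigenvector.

13, 3

We need (M - 1I)v = 0.
M - 1I = [[-6, 0, -4], [16, -7, 41], [6, 0, 4]].
Row 1: (-6)·-2 + (0)·y + (-4)·z = 0
Row 2: (16)·-2 + (-7)·y + (41)·z = 0
Row 3: (6)·-2 + (0)·y + (4)·z = 0
Solving gives y = 13, z = 3.
Check: M·(-2, 13, 3) = (-2, 13, 3) = 1·(-2, 13, 3).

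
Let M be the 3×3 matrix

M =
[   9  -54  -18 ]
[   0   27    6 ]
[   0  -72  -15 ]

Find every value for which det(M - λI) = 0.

3, 9, 9

Compute the characteristic polynomial p(s) = det(sI - M).
Expanding along the first row, p(s) = s^3 - 21s^2 + 135s - 243.
Since p(3) = 0, s = 3 is a root.
Dividing by (s - 3) leaves s^2 - 18s + 81.
The quadratic factor is (s - 9)^2.
Eigenvalues: 3, 9, 9.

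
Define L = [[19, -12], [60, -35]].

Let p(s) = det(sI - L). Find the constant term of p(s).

p(s) = s^2 + 16s + 55.
The constant term is 55.

55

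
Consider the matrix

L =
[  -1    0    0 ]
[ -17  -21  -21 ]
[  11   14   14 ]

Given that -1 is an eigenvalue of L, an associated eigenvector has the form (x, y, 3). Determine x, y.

1, -4

We need (L + 1I)v = 0.
L + 1I = [[0, 0, 0], [-17, -20, -21], [11, 14, 15]].
Row 1: (0)·x + (0)·y + (0)·3 = 0
Row 2: (-17)·x + (-20)·y + (-21)·3 = 0
Row 3: (11)·x + (14)·y + (15)·3 = 0
Solving gives x = 1, y = -4.
Check: L·(1, -4, 3) = (-1, 4, -3) = -1·(1, -4, 3).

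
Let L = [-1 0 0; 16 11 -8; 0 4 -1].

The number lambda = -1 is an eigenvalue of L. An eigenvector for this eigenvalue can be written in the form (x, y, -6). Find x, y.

-3, 0

We need (L + 1I)v = 0.
L + 1I = [[0, 0, 0], [16, 12, -8], [0, 4, 0]].
Row 1: (0)·x + (0)·y + (0)·-6 = 0
Row 2: (16)·x + (12)·y + (-8)·-6 = 0
Row 3: (0)·x + (4)·y + (0)·-6 = 0
Solving gives x = -3, y = 0.
Check: L·(-3, 0, -6) = (3, 0, 6) = -1·(-3, 0, -6).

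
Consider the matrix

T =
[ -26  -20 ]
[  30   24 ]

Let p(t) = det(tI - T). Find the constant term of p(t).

-24

p(t) = t^2 + 2t - 24.
The constant term is -24.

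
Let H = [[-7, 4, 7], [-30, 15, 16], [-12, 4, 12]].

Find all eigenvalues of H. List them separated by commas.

5, 7, 8

The characteristic polynomial is p(t) = det(tI - H).
Cofactor expansion gives p(t) = t^3 - 20t^2 + 131t - 280.
Rational-root test: t = 8 gives p(8) = 0.
Factor out (t - 8): p(t) = (t - 8)·(t^2 - 12t + 35).
The quadratic factors as (t - 5)·(t - 7).
Eigenvalues: 5, 7, 8.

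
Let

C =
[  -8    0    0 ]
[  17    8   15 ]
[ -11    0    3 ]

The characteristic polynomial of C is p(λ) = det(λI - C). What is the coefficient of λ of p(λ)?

-64

p(λ) = λ^3 - 3λ^2 - 64λ + 192.
The coefficient of λ is -64.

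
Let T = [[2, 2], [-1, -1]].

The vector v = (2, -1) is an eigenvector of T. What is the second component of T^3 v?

First find the eigenvalue: Tv = (2, -1) = 1·(2, -1), so λ = 1.
Then T^3 v = λ^3·v = 1^3·(2, -1) = 1·(2, -1) = (2, -1).

-1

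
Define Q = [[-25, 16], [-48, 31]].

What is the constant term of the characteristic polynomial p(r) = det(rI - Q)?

-7

p(0) = det(0·I − Q) = det(−Q) = (−1)^2·det(Q).
det(Q) = -7, so p(0) = -7.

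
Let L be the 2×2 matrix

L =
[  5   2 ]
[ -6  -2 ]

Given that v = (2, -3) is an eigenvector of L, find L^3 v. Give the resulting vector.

First find the eigenvalue: Lv = (4, -6) = 2·(2, -3), so λ = 2.
Then L^3 v = λ^3·v = 2^3·(2, -3) = 8·(2, -3) = (16, -24).

(16, -24)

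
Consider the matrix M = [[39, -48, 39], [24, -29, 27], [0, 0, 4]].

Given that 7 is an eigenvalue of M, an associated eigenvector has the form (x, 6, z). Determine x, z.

9, 0

We need (M - 7I)v = 0.
M - 7I = [[32, -48, 39], [24, -36, 27], [0, 0, -3]].
Row 1: (32)·x + (-48)·6 + (39)·z = 0
Row 2: (24)·x + (-36)·6 + (27)·z = 0
Row 3: (0)·x + (0)·6 + (-3)·z = 0
Solving gives x = 9, z = 0.
Check: M·(9, 6, 0) = (63, 42, 0) = 7·(9, 6, 0).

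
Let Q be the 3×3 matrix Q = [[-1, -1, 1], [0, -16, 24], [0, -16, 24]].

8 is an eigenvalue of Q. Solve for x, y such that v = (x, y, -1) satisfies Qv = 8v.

0, -1

We need (Q - 8I)v = 0.
Q - 8I = [[-9, -1, 1], [0, -24, 24], [0, -16, 16]].
Row 1: (-9)·x + (-1)·y + (1)·-1 = 0
Row 2: (0)·x + (-24)·y + (24)·-1 = 0
Row 3: (0)·x + (-16)·y + (16)·-1 = 0
Solving gives x = 0, y = -1.
Check: Q·(0, -1, -1) = (0, -8, -8) = 8·(0, -1, -1).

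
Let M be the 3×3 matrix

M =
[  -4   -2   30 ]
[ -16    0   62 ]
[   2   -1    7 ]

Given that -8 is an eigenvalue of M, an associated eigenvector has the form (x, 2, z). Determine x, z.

We need (M + 8I)v = 0.
M + 8I = [[4, -2, 30], [-16, 8, 62], [2, -1, 15]].
Row 1: (4)·x + (-2)·2 + (30)·z = 0
Row 2: (-16)·x + (8)·2 + (62)·z = 0
Row 3: (2)·x + (-1)·2 + (15)·z = 0
Solving gives x = 1, z = 0.
Check: M·(1, 2, 0) = (-8, -16, 0) = -8·(1, 2, 0).

1, 0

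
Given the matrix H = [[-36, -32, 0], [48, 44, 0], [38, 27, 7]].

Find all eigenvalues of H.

-4, 7, 12

Set up det(rI - H) = 0.
Expanding the 3×3 determinant: p(r) = r^3 - 15r^2 + 8r + 336.
Since p(12) = 0, r = 12 is a root.
Factor out (r - 12): p(r) = (r - 12)·(r^2 - 3r - 28).
The quadratic factors as (r + 4)·(r - 7).
Eigenvalues: -4, 7, 12.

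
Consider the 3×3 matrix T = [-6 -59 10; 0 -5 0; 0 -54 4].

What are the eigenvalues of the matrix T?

Set up det(λI - T) = 0.
Cofactor expansion gives p(λ) = λ^3 + 7λ^2 - 14λ - 120.
Try λ = -5: p(-5) = 0, so -5 is a root.
Factor out (λ + 5): p(λ) = (λ + 5)·(λ^2 + 2λ - 24).
The quadratic factors as (λ + 6)·(λ - 4).
Eigenvalues: -6, -5, 4.

-6, -5, 4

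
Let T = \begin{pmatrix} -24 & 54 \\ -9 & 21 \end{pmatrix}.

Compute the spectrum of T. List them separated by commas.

det(T - λI) = (-24 - λ)(21 - λ) - (54)·(-9) = λ^2 + 3λ - 18.
This factors as (λ + 6)·(λ - 3) = 0.
Eigenvalues: -6, 3.

-6, 3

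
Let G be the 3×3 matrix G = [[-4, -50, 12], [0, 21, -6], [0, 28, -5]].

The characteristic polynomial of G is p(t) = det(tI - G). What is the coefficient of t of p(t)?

-1

p(t) = t^3 - 12t^2 - t + 252.
The coefficient of t is -1.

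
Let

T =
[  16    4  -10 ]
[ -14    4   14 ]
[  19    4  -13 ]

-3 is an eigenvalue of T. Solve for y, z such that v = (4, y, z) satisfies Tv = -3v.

-4, 6

We need (T + 3I)v = 0.
T + 3I = [[19, 4, -10], [-14, 7, 14], [19, 4, -10]].
Row 1: (19)·4 + (4)·y + (-10)·z = 0
Row 2: (-14)·4 + (7)·y + (14)·z = 0
Row 3: (19)·4 + (4)·y + (-10)·z = 0
Solving gives y = -4, z = 6.
Check: T·(4, -4, 6) = (-12, 12, -18) = -3·(4, -4, 6).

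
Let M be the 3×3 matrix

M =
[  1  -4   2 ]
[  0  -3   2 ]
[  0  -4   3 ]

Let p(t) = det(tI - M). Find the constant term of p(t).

1

p(t) = t^3 - t^2 - t + 1.
The constant term is 1.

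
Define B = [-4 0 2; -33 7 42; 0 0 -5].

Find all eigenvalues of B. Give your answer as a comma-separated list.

-5, -4, 7

Compute the characteristic polynomial p(s) = det(sI - B).
Cofactor expansion gives p(s) = s^3 + 2s^2 - 43s - 140.
Rational-root test: s = 7 gives p(7) = 0.
Dividing by (s - 7) leaves s^2 + 9s + 20.
The quadratic factors as (s + 5)·(s + 4).
Eigenvalues: -5, -4, 7.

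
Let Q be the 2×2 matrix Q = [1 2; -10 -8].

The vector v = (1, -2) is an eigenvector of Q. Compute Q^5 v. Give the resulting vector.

(-243, 486)

First find the eigenvalue: Qv = (-3, 6) = -3·(1, -2), so λ = -3.
Then Q^5 v = λ^5·v = (-3)^5·(1, -2) = -243·(1, -2) = (-243, 486).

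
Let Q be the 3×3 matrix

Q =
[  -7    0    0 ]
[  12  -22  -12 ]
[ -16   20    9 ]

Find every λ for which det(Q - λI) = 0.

-7, -7, -6

Set up det(μI - Q) = 0.
Expanding along the first row, p(μ) = μ^3 + 20μ^2 + 133μ + 294.
Since p(-6) = 0, μ = -6 is a root.
Dividing by (μ + 6) leaves μ^2 + 14μ + 49.
The quadratic factor is (μ + 7)^2.
Eigenvalues: -7, -7, -6.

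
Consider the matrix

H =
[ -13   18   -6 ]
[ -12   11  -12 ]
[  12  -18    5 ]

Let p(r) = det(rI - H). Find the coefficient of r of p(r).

p(r) = r^3 - 3r^2 - 81r - 77.
The coefficient of r is -81.

-81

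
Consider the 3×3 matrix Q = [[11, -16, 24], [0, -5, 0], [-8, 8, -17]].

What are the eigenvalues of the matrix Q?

-5, -5, -1

The characteristic polynomial is p(λ) = det(λI - Q).
Expanding the 3×3 determinant: p(λ) = λ^3 + 11λ^2 + 35λ + 25.
Try λ = -1: p(-1) = 0, so -1 is a root.
Factor out (λ + 1): p(λ) = (λ + 1)·(λ^2 + 10λ + 25).
The quadratic factor is (λ + 5)^2.
Eigenvalues: -5, -5, -1.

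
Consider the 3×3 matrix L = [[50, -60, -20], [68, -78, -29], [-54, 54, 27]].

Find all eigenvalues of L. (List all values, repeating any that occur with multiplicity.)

Set up det(lambda·I - L) = 0.
Cofactor expansion gives p(lambda) = lambda^3 + lambda^2 - 90·lambda.
Try lambda = 9: p(9) = 0, so 9 is a root.
Factor out (lambda - 9): p(lambda) = (lambda - 9)·(lambda^2 + 10·lambda).
The quadratic factors as (lambda + 10)·lambda.
Eigenvalues: -10, 0, 9.

-10, 0, 9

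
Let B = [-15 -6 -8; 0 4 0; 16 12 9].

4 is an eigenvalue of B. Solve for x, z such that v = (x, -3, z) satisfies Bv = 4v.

We need (B - 4I)v = 0.
B - 4I = [[-19, -6, -8], [0, 0, 0], [16, 12, 5]].
Row 1: (-19)·x + (-6)·-3 + (-8)·z = 0
Row 2: (0)·x + (0)·-3 + (0)·z = 0
Row 3: (16)·x + (12)·-3 + (5)·z = 0
Solving gives x = 6, z = -12.
Check: B·(6, -3, -12) = (24, -12, -48) = 4·(6, -3, -12).

6, -12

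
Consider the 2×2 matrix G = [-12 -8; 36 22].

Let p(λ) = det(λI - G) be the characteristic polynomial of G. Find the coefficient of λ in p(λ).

-10

The coefficient of λ of det(λI - G) is −trace(G).
trace(G) = (-12) + (22) = 10, so the coefficient is -10.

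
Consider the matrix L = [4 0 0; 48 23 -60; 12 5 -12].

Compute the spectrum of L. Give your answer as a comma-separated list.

3, 4, 8

Compute the characteristic polynomial p(t) = det(tI - L).
Cofactor expansion gives p(t) = t^3 - 15t^2 + 68t - 96.
Rational-root test: t = 3 gives p(3) = 0.
Dividing by (t - 3) leaves t^2 - 12t + 32.
The quadratic factors as (t - 4)·(t - 8).
Eigenvalues: 3, 4, 8.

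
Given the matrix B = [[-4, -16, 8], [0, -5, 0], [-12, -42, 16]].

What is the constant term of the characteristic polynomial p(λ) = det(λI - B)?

p(0) = det(0·I − B) = det(−B) = (−1)^3·det(B).
det(B) = -160, so p(0) = 160.

160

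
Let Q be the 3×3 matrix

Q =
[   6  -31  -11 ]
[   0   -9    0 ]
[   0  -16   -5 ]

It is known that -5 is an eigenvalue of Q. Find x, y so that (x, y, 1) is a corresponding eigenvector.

We need (Q + 5I)v = 0.
Q + 5I = [[11, -31, -11], [0, -4, 0], [0, -16, 0]].
Row 1: (11)·x + (-31)·y + (-11)·1 = 0
Row 2: (0)·x + (-4)·y + (0)·1 = 0
Row 3: (0)·x + (-16)·y + (0)·1 = 0
Solving gives x = 1, y = 0.
Check: Q·(1, 0, 1) = (-5, 0, -5) = -5·(1, 0, 1).

1, 0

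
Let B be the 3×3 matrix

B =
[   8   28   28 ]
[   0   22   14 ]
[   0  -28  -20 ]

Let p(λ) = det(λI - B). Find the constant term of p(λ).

p(λ) = λ^3 - 10λ^2 - 32λ + 384.
The constant term is 384.

384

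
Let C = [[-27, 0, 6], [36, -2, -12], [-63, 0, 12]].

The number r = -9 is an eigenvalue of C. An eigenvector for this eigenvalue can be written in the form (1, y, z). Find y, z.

We need (C + 9I)v = 0.
C + 9I = [[-18, 0, 6], [36, 7, -12], [-63, 0, 21]].
Row 1: (-18)·1 + (0)·y + (6)·z = 0
Row 2: (36)·1 + (7)·y + (-12)·z = 0
Row 3: (-63)·1 + (0)·y + (21)·z = 0
Solving gives y = 0, z = 3.
Check: C·(1, 0, 3) = (-9, 0, -27) = -9·(1, 0, 3).

0, 3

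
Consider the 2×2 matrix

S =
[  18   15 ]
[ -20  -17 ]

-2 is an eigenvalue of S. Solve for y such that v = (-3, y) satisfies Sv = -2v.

4

We need (S + 2I)v = 0.
S + 2I = [[20, 15], [-20, -15]].
Row 1: (20)·-3 + (15)·y = 0
Row 2: (-20)·-3 + (-15)·y = 0
Solving gives y = 4.
Check: S·(-3, 4) = (6, -8) = -2·(-3, 4).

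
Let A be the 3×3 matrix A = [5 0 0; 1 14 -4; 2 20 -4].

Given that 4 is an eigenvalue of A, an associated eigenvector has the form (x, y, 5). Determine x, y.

0, 2

We need (A - 4I)v = 0.
A - 4I = [[1, 0, 0], [1, 10, -4], [2, 20, -8]].
Row 1: (1)·x + (0)·y + (0)·5 = 0
Row 2: (1)·x + (10)·y + (-4)·5 = 0
Row 3: (2)·x + (20)·y + (-8)·5 = 0
Solving gives x = 0, y = 2.
Check: A·(0, 2, 5) = (0, 8, 20) = 4·(0, 2, 5).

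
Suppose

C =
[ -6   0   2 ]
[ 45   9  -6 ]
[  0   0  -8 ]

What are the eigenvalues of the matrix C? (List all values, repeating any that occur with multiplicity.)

-8, -6, 9

The characteristic polynomial is p(λ) = det(λI - C).
Expanding the 3×3 determinant: p(λ) = λ^3 + 5λ^2 - 78λ - 432.
Since p(-8) = 0, λ = -8 is a root.
Factor out (λ + 8): p(λ) = (λ + 8)·(λ^2 - 3λ - 54).
The quadratic factors as (λ + 6)·(λ - 9).
Eigenvalues: -8, -6, 9.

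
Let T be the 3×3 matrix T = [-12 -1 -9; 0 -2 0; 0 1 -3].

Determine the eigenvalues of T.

Compute the characteristic polynomial p(s) = det(sI - T).
Expanding the 3×3 determinant: p(s) = s^3 + 17s^2 + 66s + 72.
Try s = -3: p(-3) = 0, so -3 is a root.
Factor out (s + 3): p(s) = (s + 3)·(s^2 + 14s + 24).
The quadratic factors as (s + 12)·(s + 2).
Eigenvalues: -12, -3, -2.

-12, -3, -2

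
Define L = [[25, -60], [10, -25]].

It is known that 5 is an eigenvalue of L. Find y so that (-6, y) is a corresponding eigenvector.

-2

We need (L - 5I)v = 0.
L - 5I = [[20, -60], [10, -30]].
Row 1: (20)·-6 + (-60)·y = 0
Row 2: (10)·-6 + (-30)·y = 0
Solving gives y = -2.
Check: L·(-6, -2) = (-30, -10) = 5·(-6, -2).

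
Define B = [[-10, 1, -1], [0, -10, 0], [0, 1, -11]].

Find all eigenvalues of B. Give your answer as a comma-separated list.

The characteristic polynomial is p(λ) = det(λI - B).
Expanding the 3×3 determinant: p(λ) = λ^3 + 31λ^2 + 320λ + 1100.
Try λ = -11: p(-11) = 0, so -11 is a root.
Factor out (λ + 11): p(λ) = (λ + 11)·(λ^2 + 20λ + 100).
The quadratic factor is (λ + 10)^2.
Eigenvalues: -11, -10, -10.

-11, -10, -10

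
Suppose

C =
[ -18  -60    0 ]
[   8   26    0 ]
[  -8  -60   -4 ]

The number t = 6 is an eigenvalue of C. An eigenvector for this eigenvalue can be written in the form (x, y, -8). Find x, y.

-5, 2

We need (C - 6I)v = 0.
C - 6I = [[-24, -60, 0], [8, 20, 0], [-8, -60, -10]].
Row 1: (-24)·x + (-60)·y + (0)·-8 = 0
Row 2: (8)·x + (20)·y + (0)·-8 = 0
Row 3: (-8)·x + (-60)·y + (-10)·-8 = 0
Solving gives x = -5, y = 2.
Check: C·(-5, 2, -8) = (-30, 12, -48) = 6·(-5, 2, -8).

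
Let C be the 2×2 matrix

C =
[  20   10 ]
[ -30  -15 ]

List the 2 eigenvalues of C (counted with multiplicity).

0, 5

det(C - tI) = (20 - t)(-15 - t) - (10)·(-30) = t^2 - 5t.
This factors as t·(t - 5) = 0.
Eigenvalues: 0, 5.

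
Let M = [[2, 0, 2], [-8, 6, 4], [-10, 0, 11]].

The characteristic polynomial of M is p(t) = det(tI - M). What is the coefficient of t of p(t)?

p(t) = t^3 - 19t^2 + 120t - 252.
The coefficient of t is 120.

120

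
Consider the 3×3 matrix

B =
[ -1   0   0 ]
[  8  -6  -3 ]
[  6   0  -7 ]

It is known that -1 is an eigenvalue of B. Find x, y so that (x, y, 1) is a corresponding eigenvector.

We need (B + 1I)v = 0.
B + 1I = [[0, 0, 0], [8, -5, -3], [6, 0, -6]].
Row 1: (0)·x + (0)·y + (0)·1 = 0
Row 2: (8)·x + (-5)·y + (-3)·1 = 0
Row 3: (6)·x + (0)·y + (-6)·1 = 0
Solving gives x = 1, y = 1.
Check: B·(1, 1, 1) = (-1, -1, -1) = -1·(1, 1, 1).

1, 1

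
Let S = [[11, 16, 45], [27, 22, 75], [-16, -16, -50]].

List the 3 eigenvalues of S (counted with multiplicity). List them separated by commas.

Set up det(sI - S) = 0.
Cofactor expansion gives p(s) = s^3 + 17s^2 + 80s + 100.
Try s = -10: p(-10) = 0, so -10 is a root.
Factor out (s + 10): p(s) = (s + 10)·(s^2 + 7s + 10).
The quadratic factors as (s + 5)·(s + 2).
Eigenvalues: -10, -5, -2.

-10, -5, -2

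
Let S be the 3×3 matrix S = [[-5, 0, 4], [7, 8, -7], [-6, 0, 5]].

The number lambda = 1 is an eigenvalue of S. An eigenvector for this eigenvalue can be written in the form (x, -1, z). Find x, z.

-2, -3

We need (S - 1I)v = 0.
S - 1I = [[-6, 0, 4], [7, 7, -7], [-6, 0, 4]].
Row 1: (-6)·x + (0)·-1 + (4)·z = 0
Row 2: (7)·x + (7)·-1 + (-7)·z = 0
Row 3: (-6)·x + (0)·-1 + (4)·z = 0
Solving gives x = -2, z = -3.
Check: S·(-2, -1, -3) = (-2, -1, -3) = 1·(-2, -1, -3).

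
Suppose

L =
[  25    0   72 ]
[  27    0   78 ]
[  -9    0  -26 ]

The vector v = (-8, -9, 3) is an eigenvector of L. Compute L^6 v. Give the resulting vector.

(-512, -576, 192)

First find the eigenvalue: Lv = (16, 18, -6) = -2·(-8, -9, 3), so λ = -2.
Then L^6 v = λ^6·v = (-2)^6·(-8, -9, 3) = 64·(-8, -9, 3) = (-512, -576, 192).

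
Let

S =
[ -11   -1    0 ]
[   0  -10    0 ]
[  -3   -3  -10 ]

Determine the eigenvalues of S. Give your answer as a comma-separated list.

Compute the characteristic polynomial p(s) = det(sI - S).
Cofactor expansion gives p(s) = s^3 + 31s^2 + 320s + 1100.
Since p(-11) = 0, s = -11 is a root.
Dividing by (s + 11) leaves s^2 + 20s + 100.
The quadratic factor is (s + 10)^2.
Eigenvalues: -11, -10, -10.

-11, -10, -10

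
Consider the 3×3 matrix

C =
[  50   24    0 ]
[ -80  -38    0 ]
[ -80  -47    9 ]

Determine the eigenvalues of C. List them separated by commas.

2, 9, 10

Set up det(λI - C) = 0.
Expanding along the first row, p(λ) = λ^3 - 21λ^2 + 128λ - 180.
Since p(2) = 0, λ = 2 is a root.
Factor out (λ - 2): p(λ) = (λ - 2)·(λ^2 - 19λ + 90).
The quadratic factors as (λ - 9)·(λ - 10).
Eigenvalues: 2, 9, 10.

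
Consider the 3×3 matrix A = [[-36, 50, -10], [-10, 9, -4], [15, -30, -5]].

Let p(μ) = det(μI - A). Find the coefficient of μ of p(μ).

341

p(μ) = μ^3 + 32μ^2 + 341μ + 1210.
The coefficient of μ is 341.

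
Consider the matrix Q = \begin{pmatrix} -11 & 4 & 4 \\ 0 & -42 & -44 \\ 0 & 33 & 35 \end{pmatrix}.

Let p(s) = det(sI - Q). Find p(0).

-198

p(0) = det(0·I − Q) = det(−Q) = (−1)^3·det(Q).
det(Q) = 198, so p(0) = -198.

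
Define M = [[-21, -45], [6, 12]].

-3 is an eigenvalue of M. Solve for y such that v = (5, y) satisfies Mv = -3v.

We need (M + 3I)v = 0.
M + 3I = [[-18, -45], [6, 15]].
Row 1: (-18)·5 + (-45)·y = 0
Row 2: (6)·5 + (15)·y = 0
Solving gives y = -2.
Check: M·(5, -2) = (-15, 6) = -3·(5, -2).

-2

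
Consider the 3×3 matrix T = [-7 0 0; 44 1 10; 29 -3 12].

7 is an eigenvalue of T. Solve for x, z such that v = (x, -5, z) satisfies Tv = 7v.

We need (T - 7I)v = 0.
T - 7I = [[-14, 0, 0], [44, -6, 10], [29, -3, 5]].
Row 1: (-14)·x + (0)·-5 + (0)·z = 0
Row 2: (44)·x + (-6)·-5 + (10)·z = 0
Row 3: (29)·x + (-3)·-5 + (5)·z = 0
Solving gives x = 0, z = -3.
Check: T·(0, -5, -3) = (0, -35, -21) = 7·(0, -5, -3).

0, -3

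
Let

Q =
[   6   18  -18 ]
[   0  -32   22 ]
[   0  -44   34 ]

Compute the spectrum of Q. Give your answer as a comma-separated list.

Compute the characteristic polynomial p(s) = det(sI - Q).
Expanding the 3×3 determinant: p(s) = s^3 - 8s^2 - 108s + 720.
Since p(6) = 0, s = 6 is a root.
Dividing by (s - 6) leaves s^2 - 2s - 120.
The quadratic factors as (s + 10)·(s - 12).
Eigenvalues: -10, 6, 12.

-10, 6, 12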